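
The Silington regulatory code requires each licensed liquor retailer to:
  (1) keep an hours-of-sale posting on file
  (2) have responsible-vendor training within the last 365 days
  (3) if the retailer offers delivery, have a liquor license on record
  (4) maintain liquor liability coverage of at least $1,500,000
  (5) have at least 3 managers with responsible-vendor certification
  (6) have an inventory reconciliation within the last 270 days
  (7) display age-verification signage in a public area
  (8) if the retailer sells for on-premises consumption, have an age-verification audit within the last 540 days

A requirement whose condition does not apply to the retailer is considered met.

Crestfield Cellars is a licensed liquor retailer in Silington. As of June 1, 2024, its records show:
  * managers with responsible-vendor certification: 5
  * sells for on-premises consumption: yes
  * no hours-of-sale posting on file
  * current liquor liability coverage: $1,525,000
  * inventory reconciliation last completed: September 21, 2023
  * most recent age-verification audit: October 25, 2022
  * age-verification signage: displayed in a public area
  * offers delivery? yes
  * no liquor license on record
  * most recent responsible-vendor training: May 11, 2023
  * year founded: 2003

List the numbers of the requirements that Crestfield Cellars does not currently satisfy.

1. hours-of-sale posting absent → not met
2. responsible-vendor training 387 days ago vs limit 365 → not met
3. condition 'offers delivery' holds; liquor license absent → not met
4. liquor liability coverage $1,525,000 ≥ $1,500,000 → met
5. managers with responsible-vendor certification 5 ≥ 3 → met
6. inventory reconciliation 254 days ago vs limit 270 → met
7. age-verification signage present → met
8. condition 'sells for on-premises consumption' holds; age-verification audit 585 days ago vs limit 540 → not met
Not met: 1, 2, 3, 8

1, 2, 3, 8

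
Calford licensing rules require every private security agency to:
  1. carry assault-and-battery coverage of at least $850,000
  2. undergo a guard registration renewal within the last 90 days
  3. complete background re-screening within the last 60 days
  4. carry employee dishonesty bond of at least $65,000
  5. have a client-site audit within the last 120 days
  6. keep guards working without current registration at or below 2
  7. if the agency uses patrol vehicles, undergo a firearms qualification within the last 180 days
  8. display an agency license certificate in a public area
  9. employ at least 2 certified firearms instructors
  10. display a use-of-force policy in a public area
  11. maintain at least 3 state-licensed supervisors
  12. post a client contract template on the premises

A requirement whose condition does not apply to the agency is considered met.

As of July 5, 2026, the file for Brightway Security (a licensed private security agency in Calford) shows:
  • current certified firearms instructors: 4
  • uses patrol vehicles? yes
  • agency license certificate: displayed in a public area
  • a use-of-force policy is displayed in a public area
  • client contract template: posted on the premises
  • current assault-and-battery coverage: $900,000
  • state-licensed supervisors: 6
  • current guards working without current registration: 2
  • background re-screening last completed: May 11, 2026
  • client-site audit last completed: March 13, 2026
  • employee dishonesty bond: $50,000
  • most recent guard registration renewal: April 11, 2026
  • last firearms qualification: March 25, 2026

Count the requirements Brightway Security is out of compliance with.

1. assault-and-battery coverage $900,000 ≥ $850,000 → met
2. guard registration renewal 85 days ago vs limit 90 → met
3. background re-screening 55 days ago vs limit 60 → met
4. employee dishonesty bond $50,000 < $65,000 → not met
5. client-site audit 114 days ago vs limit 120 → met
6. guards working without current registration 2 ≤ 2 → met
7. condition 'uses patrol vehicles' holds; firearms qualification 102 days ago vs limit 180 → met
8. agency license certificate present → met
9. certified firearms instructors 4 ≥ 2 → met
10. use-of-force policy present → met
11. state-licensed supervisors 6 ≥ 3 → met
12. client contract template present → met
Not met: 1 of 12

1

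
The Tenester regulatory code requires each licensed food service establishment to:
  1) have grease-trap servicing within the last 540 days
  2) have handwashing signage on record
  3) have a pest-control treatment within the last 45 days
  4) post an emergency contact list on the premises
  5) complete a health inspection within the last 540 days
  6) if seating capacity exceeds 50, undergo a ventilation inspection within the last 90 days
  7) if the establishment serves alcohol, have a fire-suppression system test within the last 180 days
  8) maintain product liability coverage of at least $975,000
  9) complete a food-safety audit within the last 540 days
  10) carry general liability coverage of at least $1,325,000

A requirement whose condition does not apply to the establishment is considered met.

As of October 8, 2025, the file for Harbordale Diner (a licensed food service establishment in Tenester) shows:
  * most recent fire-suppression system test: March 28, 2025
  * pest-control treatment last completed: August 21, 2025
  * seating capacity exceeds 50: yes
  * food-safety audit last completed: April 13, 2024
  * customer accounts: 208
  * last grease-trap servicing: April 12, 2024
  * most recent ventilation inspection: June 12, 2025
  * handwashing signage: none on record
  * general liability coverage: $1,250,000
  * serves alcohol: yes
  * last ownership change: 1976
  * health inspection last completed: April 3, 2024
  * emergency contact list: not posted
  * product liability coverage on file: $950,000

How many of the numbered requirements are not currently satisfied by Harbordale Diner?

10

1. grease-trap servicing 544 days ago vs limit 540 → not met
2. handwashing signage absent → not met
3. pest-control treatment 48 days ago vs limit 45 → not met
4. emergency contact list absent → not met
5. health inspection 553 days ago vs limit 540 → not met
6. condition 'seating capacity exceeds 50' holds; ventilation inspection 118 days ago vs limit 90 → not met
7. condition 'serves alcohol' holds; fire-suppression system test 194 days ago vs limit 180 → not met
8. product liability coverage $950,000 < $975,000 → not met
9. food-safety audit 543 days ago vs limit 540 → not met
10. general liability coverage $1,250,000 < $1,325,000 → not met
Not met: 10 of 10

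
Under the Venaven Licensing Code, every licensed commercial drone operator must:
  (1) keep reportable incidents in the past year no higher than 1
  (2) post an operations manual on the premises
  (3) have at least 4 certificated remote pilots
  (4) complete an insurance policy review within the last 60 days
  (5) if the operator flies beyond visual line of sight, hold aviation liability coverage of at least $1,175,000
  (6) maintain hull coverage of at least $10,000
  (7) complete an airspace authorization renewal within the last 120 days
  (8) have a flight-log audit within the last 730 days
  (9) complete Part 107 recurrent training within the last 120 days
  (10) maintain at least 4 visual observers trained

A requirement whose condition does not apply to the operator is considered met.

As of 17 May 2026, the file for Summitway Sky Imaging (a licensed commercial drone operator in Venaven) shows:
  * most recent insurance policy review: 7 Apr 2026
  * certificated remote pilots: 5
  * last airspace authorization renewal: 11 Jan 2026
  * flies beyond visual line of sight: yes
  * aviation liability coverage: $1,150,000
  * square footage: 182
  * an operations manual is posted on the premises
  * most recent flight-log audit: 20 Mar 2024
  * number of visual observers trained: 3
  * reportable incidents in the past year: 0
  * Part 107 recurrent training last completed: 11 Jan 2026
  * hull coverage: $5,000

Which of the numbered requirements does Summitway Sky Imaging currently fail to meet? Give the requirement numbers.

1. reportable incidents in the past year 0 ≤ 1 → met
2. operations manual present → met
3. certificated remote pilots 5 ≥ 4 → met
4. insurance policy review 40 days ago vs limit 60 → met
5. condition 'flies beyond visual line of sight' holds; aviation liability coverage $1,150,000 < $1,175,000 → not met
6. hull coverage $5,000 < $10,000 → not met
7. airspace authorization renewal 126 days ago vs limit 120 → not met
8. flight-log audit 788 days ago vs limit 730 → not met
9. Part 107 recurrent training 126 days ago vs limit 120 → not met
10. visual observers trained 3 < 4 → not met
Not met: 5, 6, 7, 8, 9, 10

5, 6, 7, 8, 9, 10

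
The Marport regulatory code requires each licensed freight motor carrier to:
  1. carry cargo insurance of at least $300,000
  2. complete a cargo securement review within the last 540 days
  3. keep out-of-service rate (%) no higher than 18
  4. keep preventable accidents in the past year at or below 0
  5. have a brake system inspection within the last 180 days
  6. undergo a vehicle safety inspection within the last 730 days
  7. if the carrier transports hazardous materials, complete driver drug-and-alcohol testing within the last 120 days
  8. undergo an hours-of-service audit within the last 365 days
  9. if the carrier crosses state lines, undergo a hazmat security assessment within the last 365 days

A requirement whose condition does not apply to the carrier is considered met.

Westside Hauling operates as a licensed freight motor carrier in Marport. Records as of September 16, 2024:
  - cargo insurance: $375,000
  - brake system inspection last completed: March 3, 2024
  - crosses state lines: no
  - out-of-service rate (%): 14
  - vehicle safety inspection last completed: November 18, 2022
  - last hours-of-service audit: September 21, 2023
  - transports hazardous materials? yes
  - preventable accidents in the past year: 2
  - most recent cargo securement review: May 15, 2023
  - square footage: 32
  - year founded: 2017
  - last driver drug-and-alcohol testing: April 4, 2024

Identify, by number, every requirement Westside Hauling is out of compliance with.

1. cargo insurance $375,000 ≥ $300,000 → met
2. cargo securement review 490 days ago vs limit 540 → met
3. out-of-service rate (%) 14 ≤ 18 → met
4. preventable accidents in the past year 2 > 0 → not met
5. brake system inspection 197 days ago vs limit 180 → not met
6. vehicle safety inspection 668 days ago vs limit 730 → met
7. condition 'transports hazardous materials' holds; driver drug-and-alcohol testing 165 days ago vs limit 120 → not met
8. hours-of-service audit 361 days ago vs limit 365 → met
9. condition 'crosses state lines' does not hold → requirement n/a → met
Not met: 4, 5, 7

4, 5, 7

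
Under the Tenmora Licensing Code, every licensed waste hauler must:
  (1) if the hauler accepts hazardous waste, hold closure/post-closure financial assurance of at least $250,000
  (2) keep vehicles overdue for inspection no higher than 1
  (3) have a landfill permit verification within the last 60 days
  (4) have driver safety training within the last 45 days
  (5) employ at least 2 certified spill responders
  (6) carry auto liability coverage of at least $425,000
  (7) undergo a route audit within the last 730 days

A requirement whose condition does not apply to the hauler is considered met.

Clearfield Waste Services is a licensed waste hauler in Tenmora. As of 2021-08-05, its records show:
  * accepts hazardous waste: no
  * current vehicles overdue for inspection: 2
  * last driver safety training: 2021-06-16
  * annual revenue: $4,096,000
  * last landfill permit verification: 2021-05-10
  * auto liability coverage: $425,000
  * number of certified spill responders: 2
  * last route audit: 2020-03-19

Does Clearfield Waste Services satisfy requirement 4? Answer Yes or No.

No

4. driver safety training 50 days ago vs limit 45 → not met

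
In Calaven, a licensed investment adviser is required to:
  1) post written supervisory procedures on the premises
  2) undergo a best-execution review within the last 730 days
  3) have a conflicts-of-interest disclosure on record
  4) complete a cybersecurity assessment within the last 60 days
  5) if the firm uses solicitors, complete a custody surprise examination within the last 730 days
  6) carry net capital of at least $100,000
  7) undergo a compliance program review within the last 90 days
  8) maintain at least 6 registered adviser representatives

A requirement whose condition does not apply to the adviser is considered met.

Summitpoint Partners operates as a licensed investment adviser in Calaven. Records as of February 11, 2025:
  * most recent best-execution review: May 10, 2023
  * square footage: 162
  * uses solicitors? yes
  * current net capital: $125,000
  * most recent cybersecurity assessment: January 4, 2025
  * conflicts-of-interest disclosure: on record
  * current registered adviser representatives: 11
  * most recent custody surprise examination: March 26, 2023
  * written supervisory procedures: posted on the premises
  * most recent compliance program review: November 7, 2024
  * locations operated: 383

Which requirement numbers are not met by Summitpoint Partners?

7

1. written supervisory procedures present → met
2. best-execution review 643 days ago vs limit 730 → met
3. conflicts-of-interest disclosure present → met
4. cybersecurity assessment 38 days ago vs limit 60 → met
5. condition 'uses solicitors' holds; custody surprise examination 688 days ago vs limit 730 → met
6. net capital $125,000 ≥ $100,000 → met
7. compliance program review 96 days ago vs limit 90 → not met
8. registered adviser representatives 11 ≥ 6 → met
Not met: 7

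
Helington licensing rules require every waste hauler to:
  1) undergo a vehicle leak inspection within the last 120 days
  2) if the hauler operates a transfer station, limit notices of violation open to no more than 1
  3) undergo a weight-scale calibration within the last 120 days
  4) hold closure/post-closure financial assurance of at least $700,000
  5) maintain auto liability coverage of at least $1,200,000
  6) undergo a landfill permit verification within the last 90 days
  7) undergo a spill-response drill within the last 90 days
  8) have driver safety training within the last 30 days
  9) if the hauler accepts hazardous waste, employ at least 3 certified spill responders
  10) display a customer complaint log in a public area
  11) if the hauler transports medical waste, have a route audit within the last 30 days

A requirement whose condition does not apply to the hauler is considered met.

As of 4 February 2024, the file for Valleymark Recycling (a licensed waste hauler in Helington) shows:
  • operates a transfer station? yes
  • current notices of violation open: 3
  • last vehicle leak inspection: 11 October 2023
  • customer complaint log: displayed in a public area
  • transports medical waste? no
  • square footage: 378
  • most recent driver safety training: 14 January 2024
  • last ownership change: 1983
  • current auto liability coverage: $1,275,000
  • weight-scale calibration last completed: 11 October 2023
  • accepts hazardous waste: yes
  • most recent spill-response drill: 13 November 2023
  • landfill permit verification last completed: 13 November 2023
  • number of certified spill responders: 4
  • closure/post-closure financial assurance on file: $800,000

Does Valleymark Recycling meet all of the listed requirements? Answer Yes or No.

No

1. vehicle leak inspection 116 days ago vs limit 120 → met
2. condition 'operates a transfer station' holds; notices of violation open 3 > 1 → not met
3. weight-scale calibration 116 days ago vs limit 120 → met
4. closure/post-closure financial assurance $800,000 ≥ $700,000 → met
5. auto liability coverage $1,275,000 ≥ $1,200,000 → met
6. landfill permit verification 83 days ago vs limit 90 → met
7. spill-response drill 83 days ago vs limit 90 → met
8. driver safety training 21 days ago vs limit 30 → met
9. condition 'accepts hazardous waste' holds; certified spill responders 4 ≥ 3 → met
10. customer complaint log present → met
11. condition 'transports medical waste' does not hold → requirement n/a → met
Not met: 2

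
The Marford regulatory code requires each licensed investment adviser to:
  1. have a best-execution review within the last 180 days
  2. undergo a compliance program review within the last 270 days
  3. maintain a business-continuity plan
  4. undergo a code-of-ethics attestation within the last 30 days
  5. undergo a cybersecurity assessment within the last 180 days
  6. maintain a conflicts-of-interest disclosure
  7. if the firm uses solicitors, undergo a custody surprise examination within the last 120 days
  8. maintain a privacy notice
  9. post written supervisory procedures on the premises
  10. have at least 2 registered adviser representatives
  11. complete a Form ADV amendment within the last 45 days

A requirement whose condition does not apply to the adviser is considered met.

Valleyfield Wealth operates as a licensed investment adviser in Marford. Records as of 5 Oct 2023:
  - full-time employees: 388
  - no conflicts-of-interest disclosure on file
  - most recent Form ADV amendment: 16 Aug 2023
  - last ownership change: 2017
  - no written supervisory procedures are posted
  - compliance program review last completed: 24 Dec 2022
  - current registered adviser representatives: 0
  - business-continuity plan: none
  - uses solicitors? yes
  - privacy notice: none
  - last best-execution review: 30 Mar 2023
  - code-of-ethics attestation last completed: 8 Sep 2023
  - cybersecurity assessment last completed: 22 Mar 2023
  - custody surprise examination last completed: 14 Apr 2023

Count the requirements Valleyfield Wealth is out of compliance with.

10

1. best-execution review 189 days ago vs limit 180 → not met
2. compliance program review 285 days ago vs limit 270 → not met
3. business-continuity plan absent → not met
4. code-of-ethics attestation 27 days ago vs limit 30 → met
5. cybersecurity assessment 197 days ago vs limit 180 → not met
6. conflicts-of-interest disclosure absent → not met
7. condition 'uses solicitors' holds; custody surprise examination 174 days ago vs limit 120 → not met
8. privacy notice absent → not met
9. written supervisory procedures absent → not met
10. registered adviser representatives 0 < 2 → not met
11. Form ADV amendment 50 days ago vs limit 45 → not met
Not met: 10 of 11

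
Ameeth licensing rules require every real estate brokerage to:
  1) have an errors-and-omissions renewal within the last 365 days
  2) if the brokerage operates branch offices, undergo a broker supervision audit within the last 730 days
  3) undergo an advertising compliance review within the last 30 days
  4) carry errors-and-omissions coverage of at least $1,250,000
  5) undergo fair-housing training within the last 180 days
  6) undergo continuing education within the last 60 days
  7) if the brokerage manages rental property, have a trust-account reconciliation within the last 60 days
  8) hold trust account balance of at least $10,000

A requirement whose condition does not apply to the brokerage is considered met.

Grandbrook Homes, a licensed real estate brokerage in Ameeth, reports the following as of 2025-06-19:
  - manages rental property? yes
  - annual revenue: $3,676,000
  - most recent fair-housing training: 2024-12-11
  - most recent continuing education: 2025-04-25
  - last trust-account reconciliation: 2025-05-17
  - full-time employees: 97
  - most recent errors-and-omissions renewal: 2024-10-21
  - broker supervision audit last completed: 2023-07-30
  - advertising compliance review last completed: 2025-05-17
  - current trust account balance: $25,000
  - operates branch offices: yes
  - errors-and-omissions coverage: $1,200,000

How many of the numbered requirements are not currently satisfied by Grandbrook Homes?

3

1. errors-and-omissions renewal 241 days ago vs limit 365 → met
2. condition 'operates branch offices' holds; broker supervision audit 690 days ago vs limit 730 → met
3. advertising compliance review 33 days ago vs limit 30 → not met
4. errors-and-omissions coverage $1,200,000 < $1,250,000 → not met
5. fair-housing training 190 days ago vs limit 180 → not met
6. continuing education 55 days ago vs limit 60 → met
7. condition 'manages rental property' holds; trust-account reconciliation 33 days ago vs limit 60 → met
8. trust account balance $25,000 ≥ $10,000 → met
Not met: 3 of 8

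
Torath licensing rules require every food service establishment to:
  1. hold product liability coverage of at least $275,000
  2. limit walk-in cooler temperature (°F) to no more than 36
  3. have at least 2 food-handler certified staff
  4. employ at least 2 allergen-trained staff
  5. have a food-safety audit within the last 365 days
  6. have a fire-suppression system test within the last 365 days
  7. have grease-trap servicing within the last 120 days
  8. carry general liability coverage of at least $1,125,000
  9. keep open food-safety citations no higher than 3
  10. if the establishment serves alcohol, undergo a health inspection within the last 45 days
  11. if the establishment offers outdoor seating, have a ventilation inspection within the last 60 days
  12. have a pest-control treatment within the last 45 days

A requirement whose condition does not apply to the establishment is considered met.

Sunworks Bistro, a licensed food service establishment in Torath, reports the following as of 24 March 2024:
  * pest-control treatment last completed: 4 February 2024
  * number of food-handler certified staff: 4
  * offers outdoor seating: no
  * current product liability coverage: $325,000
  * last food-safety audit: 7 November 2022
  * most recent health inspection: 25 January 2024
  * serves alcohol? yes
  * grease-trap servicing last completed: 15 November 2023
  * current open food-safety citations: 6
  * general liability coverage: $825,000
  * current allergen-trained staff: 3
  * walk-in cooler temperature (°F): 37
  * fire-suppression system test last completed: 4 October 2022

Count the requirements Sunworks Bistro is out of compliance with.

8

1. product liability coverage $325,000 ≥ $275,000 → met
2. walk-in cooler temperature (°F) 37 > 36 → not met
3. food-handler certified staff 4 ≥ 2 → met
4. allergen-trained staff 3 ≥ 2 → met
5. food-safety audit 503 days ago vs limit 365 → not met
6. fire-suppression system test 537 days ago vs limit 365 → not met
7. grease-trap servicing 130 days ago vs limit 120 → not met
8. general liability coverage $825,000 < $1,125,000 → not met
9. open food-safety citations 6 > 3 → not met
10. condition 'serves alcohol' holds; health inspection 59 days ago vs limit 45 → not met
11. condition 'offers outdoor seating' does not hold → requirement n/a → met
12. pest-control treatment 49 days ago vs limit 45 → not met
Not met: 8 of 12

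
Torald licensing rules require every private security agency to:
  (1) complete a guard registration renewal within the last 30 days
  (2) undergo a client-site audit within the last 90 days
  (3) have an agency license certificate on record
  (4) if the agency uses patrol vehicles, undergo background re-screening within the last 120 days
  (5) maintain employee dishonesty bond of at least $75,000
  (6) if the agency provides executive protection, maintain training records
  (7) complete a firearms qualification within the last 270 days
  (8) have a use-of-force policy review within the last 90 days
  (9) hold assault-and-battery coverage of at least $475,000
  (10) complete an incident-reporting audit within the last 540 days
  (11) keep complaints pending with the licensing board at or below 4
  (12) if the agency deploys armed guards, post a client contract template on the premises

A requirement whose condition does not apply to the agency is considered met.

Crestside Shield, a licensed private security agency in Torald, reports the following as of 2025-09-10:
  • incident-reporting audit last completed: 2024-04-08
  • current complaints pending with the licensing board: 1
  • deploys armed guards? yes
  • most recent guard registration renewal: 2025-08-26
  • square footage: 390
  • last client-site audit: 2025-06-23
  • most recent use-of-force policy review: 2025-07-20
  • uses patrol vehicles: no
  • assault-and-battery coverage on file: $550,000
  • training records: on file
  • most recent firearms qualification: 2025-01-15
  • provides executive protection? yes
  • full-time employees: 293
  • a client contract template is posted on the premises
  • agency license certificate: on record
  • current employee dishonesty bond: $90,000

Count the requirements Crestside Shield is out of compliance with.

1. guard registration renewal 15 days ago vs limit 30 → met
2. client-site audit 79 days ago vs limit 90 → met
3. agency license certificate present → met
4. condition 'uses patrol vehicles' does not hold → requirement n/a → met
5. employee dishonesty bond $90,000 ≥ $75,000 → met
6. condition 'provides executive protection' holds; training records present → met
7. firearms qualification 238 days ago vs limit 270 → met
8. use-of-force policy review 52 days ago vs limit 90 → met
9. assault-and-battery coverage $550,000 ≥ $475,000 → met
10. incident-reporting audit 520 days ago vs limit 540 → met
11. complaints pending with the licensing board 1 ≤ 4 → met
12. condition 'deploys armed guards' holds; client contract template present → met
Not met: 0 of 12

0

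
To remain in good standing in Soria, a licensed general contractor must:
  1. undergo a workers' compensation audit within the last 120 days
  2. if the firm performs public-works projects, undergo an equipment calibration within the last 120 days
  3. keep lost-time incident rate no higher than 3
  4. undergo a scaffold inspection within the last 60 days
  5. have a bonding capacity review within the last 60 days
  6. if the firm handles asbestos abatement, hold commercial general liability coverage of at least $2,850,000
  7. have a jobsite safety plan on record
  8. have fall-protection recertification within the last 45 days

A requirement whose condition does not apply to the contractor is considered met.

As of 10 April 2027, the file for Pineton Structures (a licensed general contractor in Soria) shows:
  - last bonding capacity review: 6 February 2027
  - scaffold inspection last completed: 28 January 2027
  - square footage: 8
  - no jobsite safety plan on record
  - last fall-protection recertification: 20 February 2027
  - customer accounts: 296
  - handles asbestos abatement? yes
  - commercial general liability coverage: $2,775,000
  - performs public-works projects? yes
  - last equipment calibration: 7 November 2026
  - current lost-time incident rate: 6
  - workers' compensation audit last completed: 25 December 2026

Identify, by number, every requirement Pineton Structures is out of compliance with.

2, 3, 4, 5, 6, 7, 8

1. workers' compensation audit 106 days ago vs limit 120 → met
2. condition 'performs public-works projects' holds; equipment calibration 154 days ago vs limit 120 → not met
3. lost-time incident rate 6 > 3 → not met
4. scaffold inspection 72 days ago vs limit 60 → not met
5. bonding capacity review 63 days ago vs limit 60 → not met
6. condition 'handles asbestos abatement' holds; commercial general liability coverage $2,775,000 < $2,850,000 → not met
7. jobsite safety plan absent → not met
8. fall-protection recertification 49 days ago vs limit 45 → not met
Not met: 2, 3, 4, 5, 6, 7, 8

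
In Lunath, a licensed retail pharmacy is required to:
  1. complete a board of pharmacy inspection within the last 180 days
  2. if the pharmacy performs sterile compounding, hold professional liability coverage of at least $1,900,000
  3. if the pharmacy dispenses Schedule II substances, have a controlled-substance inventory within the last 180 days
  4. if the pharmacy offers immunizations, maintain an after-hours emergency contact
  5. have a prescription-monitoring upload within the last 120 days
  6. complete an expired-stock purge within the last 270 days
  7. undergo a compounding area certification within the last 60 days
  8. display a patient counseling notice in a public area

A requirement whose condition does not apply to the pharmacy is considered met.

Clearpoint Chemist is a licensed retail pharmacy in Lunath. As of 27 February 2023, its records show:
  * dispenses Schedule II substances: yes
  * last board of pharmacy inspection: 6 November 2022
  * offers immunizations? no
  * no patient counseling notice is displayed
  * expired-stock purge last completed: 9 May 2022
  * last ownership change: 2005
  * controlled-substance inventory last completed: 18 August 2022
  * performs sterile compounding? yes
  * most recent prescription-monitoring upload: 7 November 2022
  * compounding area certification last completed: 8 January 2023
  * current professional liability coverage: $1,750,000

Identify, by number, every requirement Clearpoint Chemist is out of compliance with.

2, 3, 6, 8

1. board of pharmacy inspection 113 days ago vs limit 180 → met
2. condition 'performs sterile compounding' holds; professional liability coverage $1,750,000 < $1,900,000 → not met
3. condition 'dispenses Schedule II substances' holds; controlled-substance inventory 193 days ago vs limit 180 → not met
4. condition 'offers immunizations' does not hold → requirement n/a → met
5. prescription-monitoring upload 112 days ago vs limit 120 → met
6. expired-stock purge 294 days ago vs limit 270 → not met
7. compounding area certification 50 days ago vs limit 60 → met
8. patient counseling notice absent → not met
Not met: 2, 3, 6, 8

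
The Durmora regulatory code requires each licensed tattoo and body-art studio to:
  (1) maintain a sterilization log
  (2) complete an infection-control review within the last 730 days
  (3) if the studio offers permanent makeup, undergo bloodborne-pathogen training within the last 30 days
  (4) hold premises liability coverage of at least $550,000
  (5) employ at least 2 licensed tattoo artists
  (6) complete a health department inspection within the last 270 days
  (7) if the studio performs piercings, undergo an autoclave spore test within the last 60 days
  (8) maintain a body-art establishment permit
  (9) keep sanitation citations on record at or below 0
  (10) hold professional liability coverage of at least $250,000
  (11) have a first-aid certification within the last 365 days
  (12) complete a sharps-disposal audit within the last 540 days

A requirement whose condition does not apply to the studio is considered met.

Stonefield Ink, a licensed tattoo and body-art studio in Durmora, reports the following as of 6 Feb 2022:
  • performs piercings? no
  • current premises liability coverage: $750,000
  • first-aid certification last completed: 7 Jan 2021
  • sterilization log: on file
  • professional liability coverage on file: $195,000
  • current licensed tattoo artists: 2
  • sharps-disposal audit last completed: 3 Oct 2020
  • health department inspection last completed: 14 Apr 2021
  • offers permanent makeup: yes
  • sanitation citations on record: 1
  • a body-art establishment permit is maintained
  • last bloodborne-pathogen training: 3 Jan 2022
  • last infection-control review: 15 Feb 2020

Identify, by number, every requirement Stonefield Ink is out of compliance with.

3, 6, 9, 10, 11

1. sterilization log present → met
2. infection-control review 722 days ago vs limit 730 → met
3. condition 'offers permanent makeup' holds; bloodborne-pathogen training 34 days ago vs limit 30 → not met
4. premises liability coverage $750,000 ≥ $550,000 → met
5. licensed tattoo artists 2 ≥ 2 → met
6. health department inspection 298 days ago vs limit 270 → not met
7. condition 'performs piercings' does not hold → requirement n/a → met
8. body-art establishment permit present → met
9. sanitation citations on record 1 > 0 → not met
10. professional liability coverage $195,000 < $250,000 → not met
11. first-aid certification 395 days ago vs limit 365 → not met
12. sharps-disposal audit 491 days ago vs limit 540 → met
Not met: 3, 6, 9, 10, 11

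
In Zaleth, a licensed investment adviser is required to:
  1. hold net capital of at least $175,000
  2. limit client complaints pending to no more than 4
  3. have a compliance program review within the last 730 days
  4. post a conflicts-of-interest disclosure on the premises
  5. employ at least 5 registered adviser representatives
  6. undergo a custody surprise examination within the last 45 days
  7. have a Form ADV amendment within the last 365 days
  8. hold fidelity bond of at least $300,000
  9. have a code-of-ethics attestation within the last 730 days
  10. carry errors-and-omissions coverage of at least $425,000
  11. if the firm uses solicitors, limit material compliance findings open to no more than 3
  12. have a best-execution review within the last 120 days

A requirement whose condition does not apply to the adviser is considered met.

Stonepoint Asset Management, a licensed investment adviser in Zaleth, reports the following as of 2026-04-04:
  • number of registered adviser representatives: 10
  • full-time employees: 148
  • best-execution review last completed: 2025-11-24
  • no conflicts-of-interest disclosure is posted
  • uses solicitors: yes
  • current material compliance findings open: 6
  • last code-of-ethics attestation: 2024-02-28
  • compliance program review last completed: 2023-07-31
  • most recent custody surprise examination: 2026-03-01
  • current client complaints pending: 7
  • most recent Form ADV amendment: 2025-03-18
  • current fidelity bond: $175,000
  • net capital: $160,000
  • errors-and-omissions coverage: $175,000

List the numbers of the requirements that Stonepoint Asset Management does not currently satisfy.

1. net capital $160,000 < $175,000 → not met
2. client complaints pending 7 > 4 → not met
3. compliance program review 978 days ago vs limit 730 → not met
4. conflicts-of-interest disclosure absent → not met
5. registered adviser representatives 10 ≥ 5 → met
6. custody surprise examination 34 days ago vs limit 45 → met
7. Form ADV amendment 382 days ago vs limit 365 → not met
8. fidelity bond $175,000 < $300,000 → not met
9. code-of-ethics attestation 766 days ago vs limit 730 → not met
10. errors-and-omissions coverage $175,000 < $425,000 → not met
11. condition 'uses solicitors' holds; material compliance findings open 6 > 3 → not met
12. best-execution review 131 days ago vs limit 120 → not met
Not met: 1, 2, 3, 4, 7, 8, 9, 10, 11, 12

1, 2, 3, 4, 7, 8, 9, 10, 11, 12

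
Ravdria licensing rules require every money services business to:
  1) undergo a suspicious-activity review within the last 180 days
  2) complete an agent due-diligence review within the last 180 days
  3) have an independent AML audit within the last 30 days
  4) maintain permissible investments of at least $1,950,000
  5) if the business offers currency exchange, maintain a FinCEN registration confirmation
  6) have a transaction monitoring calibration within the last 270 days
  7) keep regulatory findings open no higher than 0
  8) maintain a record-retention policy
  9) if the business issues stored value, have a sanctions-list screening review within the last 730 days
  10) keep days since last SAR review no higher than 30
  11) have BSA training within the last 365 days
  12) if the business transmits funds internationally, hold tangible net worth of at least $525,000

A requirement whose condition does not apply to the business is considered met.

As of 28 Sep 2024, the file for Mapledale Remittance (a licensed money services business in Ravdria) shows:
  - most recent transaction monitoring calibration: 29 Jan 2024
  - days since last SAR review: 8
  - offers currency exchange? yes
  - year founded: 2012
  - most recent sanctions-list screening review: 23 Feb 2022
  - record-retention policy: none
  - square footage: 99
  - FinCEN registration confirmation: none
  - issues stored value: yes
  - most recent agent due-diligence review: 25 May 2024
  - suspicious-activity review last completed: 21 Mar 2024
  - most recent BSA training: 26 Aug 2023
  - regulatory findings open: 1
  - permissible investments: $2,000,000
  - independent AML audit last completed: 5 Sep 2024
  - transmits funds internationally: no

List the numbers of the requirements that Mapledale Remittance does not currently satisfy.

1, 5, 7, 8, 9, 11

1. suspicious-activity review 191 days ago vs limit 180 → not met
2. agent due-diligence review 126 days ago vs limit 180 → met
3. independent AML audit 23 days ago vs limit 30 → met
4. permissible investments $2,000,000 ≥ $1,950,000 → met
5. condition 'offers currency exchange' holds; FinCEN registration confirmation absent → not met
6. transaction monitoring calibration 243 days ago vs limit 270 → met
7. regulatory findings open 1 > 0 → not met
8. record-retention policy absent → not met
9. condition 'issues stored value' holds; sanctions-list screening review 948 days ago vs limit 730 → not met
10. days since last SAR review 8 ≤ 30 → met
11. BSA training 399 days ago vs limit 365 → not met
12. condition 'transmits funds internationally' does not hold → requirement n/a → met
Not met: 1, 5, 7, 8, 9, 11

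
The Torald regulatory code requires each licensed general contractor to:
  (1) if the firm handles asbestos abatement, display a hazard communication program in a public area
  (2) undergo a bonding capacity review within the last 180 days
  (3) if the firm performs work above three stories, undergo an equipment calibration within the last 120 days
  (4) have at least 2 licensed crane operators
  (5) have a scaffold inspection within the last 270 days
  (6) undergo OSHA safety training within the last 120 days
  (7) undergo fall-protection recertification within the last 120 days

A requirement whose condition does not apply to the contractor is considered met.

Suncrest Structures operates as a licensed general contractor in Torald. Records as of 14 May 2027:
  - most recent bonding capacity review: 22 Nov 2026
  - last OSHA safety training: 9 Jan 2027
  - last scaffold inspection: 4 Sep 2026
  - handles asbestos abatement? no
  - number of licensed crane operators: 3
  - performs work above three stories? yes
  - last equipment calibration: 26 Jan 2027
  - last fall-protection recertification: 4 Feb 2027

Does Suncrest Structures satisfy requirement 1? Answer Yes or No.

Yes

1. condition 'handles asbestos abatement' does not hold → requirement n/a → met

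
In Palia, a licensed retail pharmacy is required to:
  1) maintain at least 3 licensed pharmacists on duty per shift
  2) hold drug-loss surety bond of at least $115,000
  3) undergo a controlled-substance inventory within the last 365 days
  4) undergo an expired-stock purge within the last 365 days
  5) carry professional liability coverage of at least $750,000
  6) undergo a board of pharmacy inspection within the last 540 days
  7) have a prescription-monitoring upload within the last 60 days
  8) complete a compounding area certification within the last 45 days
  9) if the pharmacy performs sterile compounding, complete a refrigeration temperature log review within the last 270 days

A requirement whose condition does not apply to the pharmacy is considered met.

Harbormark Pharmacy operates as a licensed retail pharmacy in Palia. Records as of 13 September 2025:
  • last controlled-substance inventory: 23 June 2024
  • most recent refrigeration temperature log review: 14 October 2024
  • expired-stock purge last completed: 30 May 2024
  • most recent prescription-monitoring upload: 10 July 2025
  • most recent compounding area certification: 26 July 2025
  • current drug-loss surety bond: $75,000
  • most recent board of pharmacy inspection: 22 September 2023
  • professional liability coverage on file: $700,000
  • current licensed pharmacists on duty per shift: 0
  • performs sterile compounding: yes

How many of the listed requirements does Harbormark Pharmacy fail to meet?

9

1. licensed pharmacists on duty per shift 0 < 3 → not met
2. drug-loss surety bond $75,000 < $115,000 → not met
3. controlled-substance inventory 447 days ago vs limit 365 → not met
4. expired-stock purge 471 days ago vs limit 365 → not met
5. professional liability coverage $700,000 < $750,000 → not met
6. board of pharmacy inspection 722 days ago vs limit 540 → not met
7. prescription-monitoring upload 65 days ago vs limit 60 → not met
8. compounding area certification 49 days ago vs limit 45 → not met
9. condition 'performs sterile compounding' holds; refrigeration temperature log review 334 days ago vs limit 270 → not met
Not met: 9 of 9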